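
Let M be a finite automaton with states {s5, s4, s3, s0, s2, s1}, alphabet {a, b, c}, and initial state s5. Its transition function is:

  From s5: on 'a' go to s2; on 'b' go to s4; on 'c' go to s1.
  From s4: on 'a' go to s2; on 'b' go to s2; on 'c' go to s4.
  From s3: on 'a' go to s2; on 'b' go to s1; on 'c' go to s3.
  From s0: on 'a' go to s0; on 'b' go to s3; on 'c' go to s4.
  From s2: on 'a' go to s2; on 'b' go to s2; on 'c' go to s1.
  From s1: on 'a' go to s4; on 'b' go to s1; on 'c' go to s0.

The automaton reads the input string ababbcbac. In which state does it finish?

s5 → s2 → s2 → s2 → s2 → s2 → s1 → s1 → s4 → s4

s4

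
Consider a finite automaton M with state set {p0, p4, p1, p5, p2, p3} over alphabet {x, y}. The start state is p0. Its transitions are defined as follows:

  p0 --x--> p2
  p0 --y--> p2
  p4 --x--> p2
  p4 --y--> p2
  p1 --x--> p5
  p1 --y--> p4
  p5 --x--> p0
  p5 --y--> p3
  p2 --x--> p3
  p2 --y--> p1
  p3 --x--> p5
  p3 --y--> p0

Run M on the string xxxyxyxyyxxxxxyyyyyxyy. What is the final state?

p4

p0 → p2 → p3 → p5 → p3 → p5 → p3 → p5 → p3 → p0 → p2 → p3 → p5 → p0 → p2 → p1 → p4 → p2 → p1 → p4 → p2 → p1 → p4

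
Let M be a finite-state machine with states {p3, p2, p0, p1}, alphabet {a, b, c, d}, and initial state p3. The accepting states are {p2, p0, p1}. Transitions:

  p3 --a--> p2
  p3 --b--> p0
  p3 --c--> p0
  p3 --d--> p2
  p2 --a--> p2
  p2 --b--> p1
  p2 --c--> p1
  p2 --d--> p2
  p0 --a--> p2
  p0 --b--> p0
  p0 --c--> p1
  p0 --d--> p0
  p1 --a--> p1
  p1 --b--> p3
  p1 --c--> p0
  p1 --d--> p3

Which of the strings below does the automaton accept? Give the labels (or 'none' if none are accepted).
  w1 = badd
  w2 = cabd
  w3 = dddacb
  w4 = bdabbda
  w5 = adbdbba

w1: p3 → p0 → p2 → p2 → p2  → end p2, accepted
w2: p3 → p0 → p2 → p1 → p3  → end p3, rejected
w3: p3 → p2 → p2 → p2 → p2 → p1 → p3  → end p3, rejected
w4: p3 → p0 → p0 → p2 → p1 → p3 → p2 → p2  → end p2, accepted
w5: p3 → p2 → p2 → p1 → p3 → p0 → p0 → p2  → end p2, accepted

w1, w4, w5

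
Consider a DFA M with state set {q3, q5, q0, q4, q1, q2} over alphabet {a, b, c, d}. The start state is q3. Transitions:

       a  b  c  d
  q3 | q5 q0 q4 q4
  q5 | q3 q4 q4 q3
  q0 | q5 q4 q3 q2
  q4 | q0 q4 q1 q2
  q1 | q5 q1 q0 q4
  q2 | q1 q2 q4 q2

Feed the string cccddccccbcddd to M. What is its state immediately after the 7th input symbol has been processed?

q1

Trace: q3 -c-> q4 -c-> q1 -c-> q0 -d-> q2 -d-> q2 -c-> q4 -c-> q1
After 7 symbols: q1.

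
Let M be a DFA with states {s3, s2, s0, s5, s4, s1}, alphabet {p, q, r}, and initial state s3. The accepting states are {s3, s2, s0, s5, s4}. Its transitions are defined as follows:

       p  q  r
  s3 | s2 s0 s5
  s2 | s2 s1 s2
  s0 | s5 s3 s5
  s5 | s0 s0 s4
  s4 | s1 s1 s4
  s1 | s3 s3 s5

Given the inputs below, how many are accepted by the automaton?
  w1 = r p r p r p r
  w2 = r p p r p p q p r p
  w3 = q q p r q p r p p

w1:
  start at s3
  read 'r': s3 → s5
  read 'p': s5 → s0
  read 'r': s0 → s5
  read 'p': s5 → s0
  read 'r': s0 → s5
  read 'p': s5 → s0
  read 'r': s0 → s5
  end s5, accepted
w2:
  start at s3
  read 'r': s3 → s5
  read 'p': s5 → s0
  read 'p': s0 → s5
  read 'r': s5 → s4
  read 'p': s4 → s1
  read 'p': s1 → s3
  read 'q': s3 → s0
  read 'p': s0 → s5
  read 'r': s5 → s4
  read 'p': s4 → s1
  end s1, rejected
w3:
  start at s3
  read 'q': s3 → s0
  read 'q': s0 → s3
  read 'p': s3 → s2
  read 'r': s2 → s2
  read 'q': s2 → s1
  read 'p': s1 → s3
  read 'r': s3 → s5
  read 'p': s5 → s0
  read 'p': s0 → s5
  end s5, accepted

2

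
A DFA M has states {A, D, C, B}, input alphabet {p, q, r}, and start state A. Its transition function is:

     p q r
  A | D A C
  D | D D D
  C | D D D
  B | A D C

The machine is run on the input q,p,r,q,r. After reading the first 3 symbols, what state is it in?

D

start at A
read 'q': A → A
read 'p': A → D
read 'r': D → D
After 3 symbols: D.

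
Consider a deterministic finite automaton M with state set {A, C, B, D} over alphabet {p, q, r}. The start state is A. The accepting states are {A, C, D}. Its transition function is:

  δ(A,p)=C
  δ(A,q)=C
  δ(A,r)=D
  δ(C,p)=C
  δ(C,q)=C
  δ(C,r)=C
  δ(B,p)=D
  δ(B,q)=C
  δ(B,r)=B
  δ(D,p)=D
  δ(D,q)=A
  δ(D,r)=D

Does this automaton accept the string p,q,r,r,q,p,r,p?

Yes

A → C → C → C → C → C → C → C → C
End state C is accepting.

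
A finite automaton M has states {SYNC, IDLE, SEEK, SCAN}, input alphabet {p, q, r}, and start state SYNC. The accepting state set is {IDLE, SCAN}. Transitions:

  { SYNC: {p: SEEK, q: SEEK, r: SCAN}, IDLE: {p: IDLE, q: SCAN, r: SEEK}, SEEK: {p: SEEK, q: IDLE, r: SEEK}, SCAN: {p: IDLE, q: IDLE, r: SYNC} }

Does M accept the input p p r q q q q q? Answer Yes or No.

Yes

start at SYNC
read 'p': SYNC → SEEK
read 'p': SEEK → SEEK
read 'r': SEEK → SEEK
read 'q': SEEK → IDLE
read 'q': IDLE → SCAN
read 'q': SCAN → IDLE
read 'q': IDLE → SCAN
read 'q': SCAN → IDLE
End state IDLE is accepting.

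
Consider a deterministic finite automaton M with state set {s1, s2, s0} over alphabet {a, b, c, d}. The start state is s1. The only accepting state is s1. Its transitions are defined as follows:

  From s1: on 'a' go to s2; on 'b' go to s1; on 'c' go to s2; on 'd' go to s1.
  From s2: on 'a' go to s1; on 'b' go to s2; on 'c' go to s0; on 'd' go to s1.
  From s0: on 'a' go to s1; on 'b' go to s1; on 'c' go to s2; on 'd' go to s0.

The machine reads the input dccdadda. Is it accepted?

No

s1 → s1 → s2 → s0 → s0 → s1 → s1 → s1 → s2
End state s2 is not accepting.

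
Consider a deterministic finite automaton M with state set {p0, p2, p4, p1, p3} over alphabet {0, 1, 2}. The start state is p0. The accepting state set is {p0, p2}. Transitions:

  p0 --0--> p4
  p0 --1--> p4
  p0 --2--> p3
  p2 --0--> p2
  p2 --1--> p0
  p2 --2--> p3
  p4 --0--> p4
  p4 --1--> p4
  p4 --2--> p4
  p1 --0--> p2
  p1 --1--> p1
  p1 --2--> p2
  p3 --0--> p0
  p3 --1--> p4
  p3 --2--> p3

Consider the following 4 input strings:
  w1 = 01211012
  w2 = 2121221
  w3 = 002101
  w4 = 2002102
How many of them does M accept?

0

w1:
  start at p0
  read '0': p0 → p4
  read '1': p4 → p4
  read '2': p4 → p4
  read '1': p4 → p4
  read '1': p4 → p4
  read '0': p4 → p4
  read '1': p4 → p4
  read '2': p4 → p4
  end p4, rejected
w2:
  start at p0
  read '2': p0 → p3
  read '1': p3 → p4
  read '2': p4 → p4
  read '1': p4 → p4
  read '2': p4 → p4
  read '2': p4 → p4
  read '1': p4 → p4
  end p4, rejected
w3:
  start at p0
  read '0': p0 → p4
  read '0': p4 → p4
  read '2': p4 → p4
  read '1': p4 → p4
  read '0': p4 → p4
  read '1': p4 → p4
  end p4, rejected
w4:
  start at p0
  read '2': p0 → p3
  read '0': p3 → p0
  read '0': p0 → p4
  read '2': p4 → p4
  read '1': p4 → p4
  read '0': p4 → p4
  read '2': p4 → p4
  end p4, rejected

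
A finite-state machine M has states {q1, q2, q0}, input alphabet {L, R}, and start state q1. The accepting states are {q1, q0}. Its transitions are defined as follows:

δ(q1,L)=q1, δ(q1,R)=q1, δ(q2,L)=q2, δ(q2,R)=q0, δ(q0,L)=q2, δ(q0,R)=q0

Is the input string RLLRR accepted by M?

start at q1
read 'R': q1 → q1
read 'L': q1 → q1
read 'L': q1 → q1
read 'R': q1 → q1
read 'R': q1 → q1
End state q1 is accepting.

Yes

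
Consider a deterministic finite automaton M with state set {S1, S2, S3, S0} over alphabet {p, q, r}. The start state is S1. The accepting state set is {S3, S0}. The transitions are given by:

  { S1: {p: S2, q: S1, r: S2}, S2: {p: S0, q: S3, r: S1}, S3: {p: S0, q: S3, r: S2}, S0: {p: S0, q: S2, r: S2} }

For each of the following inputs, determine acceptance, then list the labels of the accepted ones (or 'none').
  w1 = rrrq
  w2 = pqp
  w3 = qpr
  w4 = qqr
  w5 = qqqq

w1, w2

w1: Trace: S1 -r-> S2 -r-> S1 -r-> S2 -q-> S3  → end S3, accepted
w2: Trace: S1 -p-> S2 -q-> S3 -p-> S0  → end S0, accepted
w3: Trace: S1 -q-> S1 -p-> S2 -r-> S1  → end S1, rejected
w4: Trace: S1 -q-> S1 -q-> S1 -r-> S2  → end S2, rejected
w5: Trace: S1 -q-> S1 -q-> S1 -q-> S1 -q-> S1  → end S1, rejected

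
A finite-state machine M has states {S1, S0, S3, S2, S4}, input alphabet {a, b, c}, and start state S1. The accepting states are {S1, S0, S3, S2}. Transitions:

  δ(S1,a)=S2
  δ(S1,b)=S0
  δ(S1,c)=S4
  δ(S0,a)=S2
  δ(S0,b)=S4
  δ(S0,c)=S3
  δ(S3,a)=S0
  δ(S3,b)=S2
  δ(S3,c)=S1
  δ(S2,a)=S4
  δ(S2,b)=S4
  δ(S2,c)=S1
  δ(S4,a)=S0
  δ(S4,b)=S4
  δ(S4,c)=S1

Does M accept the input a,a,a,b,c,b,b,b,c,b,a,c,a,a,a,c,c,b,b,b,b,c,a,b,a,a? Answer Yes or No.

start at S1
read 'a': S1 → S2
read 'a': S2 → S4
read 'a': S4 → S0
read 'b': S0 → S4
read 'c': S4 → S1
read 'b': S1 → S0
read 'b': S0 → S4
read 'b': S4 → S4
read 'c': S4 → S1
read 'b': S1 → S0
read 'a': S0 → S2
read 'c': S2 → S1
read 'a': S1 → S2
read 'a': S2 → S4
read 'a': S4 → S0
read 'c': S0 → S3
read 'c': S3 → S1
read 'b': S1 → S0
read 'b': S0 → S4
read 'b': S4 → S4
read 'b': S4 → S4
read 'c': S4 → S1
read 'a': S1 → S2
read 'b': S2 → S4
read 'a': S4 → S0
read 'a': S0 → S2
End state S2 is accepting.

Yes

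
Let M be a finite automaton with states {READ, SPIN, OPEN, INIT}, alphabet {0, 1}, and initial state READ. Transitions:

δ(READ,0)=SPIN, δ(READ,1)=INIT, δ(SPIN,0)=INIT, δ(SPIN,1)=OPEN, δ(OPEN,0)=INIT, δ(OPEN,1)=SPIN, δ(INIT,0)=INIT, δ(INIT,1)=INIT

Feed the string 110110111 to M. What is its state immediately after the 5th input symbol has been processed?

INIT

READ → INIT → INIT → INIT → INIT → INIT
After 5 symbols: INIT.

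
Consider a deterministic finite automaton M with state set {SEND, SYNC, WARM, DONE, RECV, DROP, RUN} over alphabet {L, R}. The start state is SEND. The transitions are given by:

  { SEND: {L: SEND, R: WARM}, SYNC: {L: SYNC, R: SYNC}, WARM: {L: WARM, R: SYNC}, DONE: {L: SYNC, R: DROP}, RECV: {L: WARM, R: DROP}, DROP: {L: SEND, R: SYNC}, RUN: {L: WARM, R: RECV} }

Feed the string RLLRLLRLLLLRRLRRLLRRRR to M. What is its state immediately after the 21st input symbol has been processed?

SYNC

Trace: SEND -R-> WARM -L-> WARM -L-> WARM -R-> SYNC -L-> SYNC -L-> SYNC -R-> SYNC -L-> SYNC -L-> SYNC -L-> SYNC -L-> SYNC -R-> SYNC -R-> SYNC -L-> SYNC -R-> SYNC -R-> SYNC -L-> SYNC -L-> SYNC -R-> SYNC -R-> SYNC -R-> SYNC
After 21 symbols: SYNC.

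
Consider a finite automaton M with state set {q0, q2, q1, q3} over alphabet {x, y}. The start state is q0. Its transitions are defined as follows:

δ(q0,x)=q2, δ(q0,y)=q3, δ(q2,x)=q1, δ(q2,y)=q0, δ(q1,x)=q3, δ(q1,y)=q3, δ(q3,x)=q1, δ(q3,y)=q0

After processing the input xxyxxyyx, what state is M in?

Trace: q0 -x-> q2 -x-> q1 -y-> q3 -x-> q1 -x-> q3 -y-> q0 -y-> q3 -x-> q1

q1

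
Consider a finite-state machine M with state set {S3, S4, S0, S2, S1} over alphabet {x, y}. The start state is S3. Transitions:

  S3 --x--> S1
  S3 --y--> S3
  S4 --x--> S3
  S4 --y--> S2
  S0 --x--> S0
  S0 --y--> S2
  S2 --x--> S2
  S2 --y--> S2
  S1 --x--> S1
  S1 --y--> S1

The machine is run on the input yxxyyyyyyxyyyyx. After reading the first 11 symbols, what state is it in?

S1

S3 → S3 → S1 → S1 → S1 → S1 → S1 → S1 → S1 → S1 → S1 → S1
After 11 symbols: S1.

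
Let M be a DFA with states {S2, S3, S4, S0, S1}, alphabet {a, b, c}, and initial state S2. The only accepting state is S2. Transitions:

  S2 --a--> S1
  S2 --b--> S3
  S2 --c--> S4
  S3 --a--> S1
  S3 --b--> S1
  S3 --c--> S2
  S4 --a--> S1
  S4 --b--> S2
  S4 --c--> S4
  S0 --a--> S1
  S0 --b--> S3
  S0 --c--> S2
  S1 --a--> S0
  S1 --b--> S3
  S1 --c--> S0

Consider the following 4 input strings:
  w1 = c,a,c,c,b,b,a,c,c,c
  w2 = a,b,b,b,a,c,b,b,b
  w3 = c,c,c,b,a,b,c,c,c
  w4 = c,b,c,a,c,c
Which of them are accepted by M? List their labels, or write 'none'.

w4

w1: Trace: S2 -c-> S4 -a-> S1 -c-> S0 -c-> S2 -b-> S3 -b-> S1 -a-> S0 -c-> S2 -c-> S4 -c-> S4  → end S4, rejected
w2: Trace: S2 -a-> S1 -b-> S3 -b-> S1 -b-> S3 -a-> S1 -c-> S0 -b-> S3 -b-> S1 -b-> S3  → end S3, rejected
w3: Trace: S2 -c-> S4 -c-> S4 -c-> S4 -b-> S2 -a-> S1 -b-> S3 -c-> S2 -c-> S4 -c-> S4  → end S4, rejected
w4: Trace: S2 -c-> S4 -b-> S2 -c-> S4 -a-> S1 -c-> S0 -c-> S2  → end S2, accepted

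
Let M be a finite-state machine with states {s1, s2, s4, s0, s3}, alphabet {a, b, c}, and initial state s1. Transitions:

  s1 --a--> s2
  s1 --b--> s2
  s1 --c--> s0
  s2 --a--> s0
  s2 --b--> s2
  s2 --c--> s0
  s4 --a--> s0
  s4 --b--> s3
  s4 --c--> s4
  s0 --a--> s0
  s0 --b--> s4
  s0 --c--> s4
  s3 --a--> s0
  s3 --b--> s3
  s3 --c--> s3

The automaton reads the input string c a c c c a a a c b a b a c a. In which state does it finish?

s1 → s0 → s0 → s4 → s4 → s4 → s0 → s0 → s0 → s4 → s3 → s0 → s4 → s0 → s4 → s0

s0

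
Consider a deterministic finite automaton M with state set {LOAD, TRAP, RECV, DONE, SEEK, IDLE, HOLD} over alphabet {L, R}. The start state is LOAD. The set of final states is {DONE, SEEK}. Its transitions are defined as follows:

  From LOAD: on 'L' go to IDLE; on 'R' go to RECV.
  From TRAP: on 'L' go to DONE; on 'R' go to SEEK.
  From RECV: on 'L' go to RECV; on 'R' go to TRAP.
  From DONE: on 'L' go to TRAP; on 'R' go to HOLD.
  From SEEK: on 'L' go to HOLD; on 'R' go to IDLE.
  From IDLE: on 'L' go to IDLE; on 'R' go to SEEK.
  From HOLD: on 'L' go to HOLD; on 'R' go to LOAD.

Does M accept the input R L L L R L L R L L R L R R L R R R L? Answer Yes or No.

No

LOAD → RECV → RECV → RECV → RECV → TRAP → DONE → TRAP → SEEK → HOLD → HOLD → LOAD → IDLE → SEEK → IDLE → IDLE → SEEK → IDLE → SEEK → HOLD
End state HOLD is not accepting.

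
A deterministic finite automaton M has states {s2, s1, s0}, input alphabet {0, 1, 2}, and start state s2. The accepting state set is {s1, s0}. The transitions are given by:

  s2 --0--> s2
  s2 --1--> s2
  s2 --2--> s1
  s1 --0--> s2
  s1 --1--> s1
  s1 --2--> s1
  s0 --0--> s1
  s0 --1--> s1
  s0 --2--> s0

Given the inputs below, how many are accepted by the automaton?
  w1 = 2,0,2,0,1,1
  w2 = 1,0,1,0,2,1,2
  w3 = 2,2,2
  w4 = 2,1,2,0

2

w1: s2 → s1 → s2 → s1 → s2 → s2 → s2  → end s2, rejected
w2: s2 → s2 → s2 → s2 → s2 → s1 → s1 → s1  → end s1, accepted
w3: s2 → s1 → s1 → s1  → end s1, accepted
w4: s2 → s1 → s1 → s1 → s2  → end s2, rejected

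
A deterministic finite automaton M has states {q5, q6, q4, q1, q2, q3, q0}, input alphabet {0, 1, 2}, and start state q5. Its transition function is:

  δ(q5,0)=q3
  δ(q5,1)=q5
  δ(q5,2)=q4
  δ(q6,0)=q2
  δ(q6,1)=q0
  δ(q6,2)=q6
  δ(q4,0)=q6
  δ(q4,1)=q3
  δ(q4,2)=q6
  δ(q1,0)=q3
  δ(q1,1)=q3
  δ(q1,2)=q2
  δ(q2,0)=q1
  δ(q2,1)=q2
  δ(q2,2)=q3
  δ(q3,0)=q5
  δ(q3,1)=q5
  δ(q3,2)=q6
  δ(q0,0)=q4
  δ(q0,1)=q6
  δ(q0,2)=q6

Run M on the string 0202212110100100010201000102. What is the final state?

Trace: q5 -0-> q3 -2-> q6 -0-> q2 -2-> q3 -2-> q6 -1-> q0 -2-> q6 -1-> q0 -1-> q6 -0-> q2 -1-> q2 -0-> q1 -0-> q3 -1-> q5 -0-> q3 -0-> q5 -0-> q3 -1-> q5 -0-> q3 -2-> q6 -0-> q2 -1-> q2 -0-> q1 -0-> q3 -0-> q5 -1-> q5 -0-> q3 -2-> q6

q6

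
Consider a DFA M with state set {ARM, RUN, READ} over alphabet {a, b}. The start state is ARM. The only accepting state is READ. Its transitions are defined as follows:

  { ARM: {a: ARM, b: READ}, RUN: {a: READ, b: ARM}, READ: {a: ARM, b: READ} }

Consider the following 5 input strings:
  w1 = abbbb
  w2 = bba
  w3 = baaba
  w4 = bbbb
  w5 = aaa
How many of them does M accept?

2

w1:
  start at ARM
  read 'a': ARM → ARM
  read 'b': ARM → READ
  read 'b': READ → READ
  read 'b': READ → READ
  read 'b': READ → READ
  end READ, accepted
w2:
  start at ARM
  read 'b': ARM → READ
  read 'b': READ → READ
  read 'a': READ → ARM
  end ARM, rejected
w3:
  start at ARM
  read 'b': ARM → READ
  read 'a': READ → ARM
  read 'a': ARM → ARM
  read 'b': ARM → READ
  read 'a': READ → ARM
  end ARM, rejected
w4:
  start at ARM
  read 'b': ARM → READ
  read 'b': READ → READ
  read 'b': READ → READ
  read 'b': READ → READ
  end READ, accepted
w5:
  start at ARM
  read 'a': ARM → ARM
  read 'a': ARM → ARM
  read 'a': ARM → ARM
  end ARM, rejected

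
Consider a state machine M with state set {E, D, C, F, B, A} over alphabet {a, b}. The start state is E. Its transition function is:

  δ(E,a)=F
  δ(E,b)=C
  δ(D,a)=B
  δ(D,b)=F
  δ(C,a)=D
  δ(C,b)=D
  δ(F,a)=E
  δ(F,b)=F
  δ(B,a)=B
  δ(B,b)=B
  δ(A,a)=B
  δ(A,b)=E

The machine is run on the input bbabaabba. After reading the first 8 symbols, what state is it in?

Trace: E -b-> C -b-> D -a-> B -b-> B -a-> B -a-> B -b-> B -b-> B
After 8 symbols: B.

B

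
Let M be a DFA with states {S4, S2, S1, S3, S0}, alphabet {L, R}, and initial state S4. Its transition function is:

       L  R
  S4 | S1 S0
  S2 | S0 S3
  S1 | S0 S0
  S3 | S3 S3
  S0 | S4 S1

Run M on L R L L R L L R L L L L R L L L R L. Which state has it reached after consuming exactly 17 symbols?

Trace: S4 -L-> S1 -R-> S0 -L-> S4 -L-> S1 -R-> S0 -L-> S4 -L-> S1 -R-> S0 -L-> S4 -L-> S1 -L-> S0 -L-> S4 -R-> S0 -L-> S4 -L-> S1 -L-> S0 -R-> S1
After 17 symbols: S1.

S1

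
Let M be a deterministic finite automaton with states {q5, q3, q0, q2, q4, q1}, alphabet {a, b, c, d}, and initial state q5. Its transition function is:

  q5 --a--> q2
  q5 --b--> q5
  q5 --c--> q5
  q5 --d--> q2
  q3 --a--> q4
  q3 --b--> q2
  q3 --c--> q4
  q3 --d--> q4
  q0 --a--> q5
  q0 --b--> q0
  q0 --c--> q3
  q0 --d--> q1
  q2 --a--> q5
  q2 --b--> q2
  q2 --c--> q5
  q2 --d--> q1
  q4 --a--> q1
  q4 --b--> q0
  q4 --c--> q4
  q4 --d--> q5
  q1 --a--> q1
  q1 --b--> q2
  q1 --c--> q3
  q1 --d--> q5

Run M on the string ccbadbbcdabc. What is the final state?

start at q5
read 'c': q5 → q5
read 'c': q5 → q5
read 'b': q5 → q5
read 'a': q5 → q2
read 'd': q2 → q1
read 'b': q1 → q2
read 'b': q2 → q2
read 'c': q2 → q5
read 'd': q5 → q2
read 'a': q2 → q5
read 'b': q5 → q5
read 'c': q5 → q5

q5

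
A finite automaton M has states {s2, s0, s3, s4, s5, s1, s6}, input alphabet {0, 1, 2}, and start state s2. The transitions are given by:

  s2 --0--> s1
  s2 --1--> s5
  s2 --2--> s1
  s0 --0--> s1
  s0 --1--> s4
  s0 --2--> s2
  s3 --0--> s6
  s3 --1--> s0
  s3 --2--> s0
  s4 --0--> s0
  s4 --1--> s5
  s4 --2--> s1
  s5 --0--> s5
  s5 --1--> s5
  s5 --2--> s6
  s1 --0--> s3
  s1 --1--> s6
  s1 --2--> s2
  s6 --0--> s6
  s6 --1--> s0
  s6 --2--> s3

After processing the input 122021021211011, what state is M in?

start at s2
read '1': s2 → s5
read '2': s5 → s6
read '2': s6 → s3
read '0': s3 → s6
read '2': s6 → s3
read '1': s3 → s0
read '0': s0 → s1
read '2': s1 → s2
read '1': s2 → s5
read '2': s5 → s6
read '1': s6 → s0
read '1': s0 → s4
read '0': s4 → s0
read '1': s0 → s4
read '1': s4 → s5

s5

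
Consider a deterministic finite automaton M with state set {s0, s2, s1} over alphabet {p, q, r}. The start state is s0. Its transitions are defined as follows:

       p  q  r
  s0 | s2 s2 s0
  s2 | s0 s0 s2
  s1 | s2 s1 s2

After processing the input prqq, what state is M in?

s0 → s2 → s2 → s0 → s2

s2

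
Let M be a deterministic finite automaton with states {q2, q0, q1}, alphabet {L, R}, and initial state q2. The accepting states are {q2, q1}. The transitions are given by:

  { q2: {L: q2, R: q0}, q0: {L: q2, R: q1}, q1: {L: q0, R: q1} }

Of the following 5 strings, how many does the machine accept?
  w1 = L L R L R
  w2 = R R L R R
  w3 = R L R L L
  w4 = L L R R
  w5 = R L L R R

w1: Trace: q2 -L-> q2 -L-> q2 -R-> q0 -L-> q2 -R-> q0  → end q0, rejected
w2: Trace: q2 -R-> q0 -R-> q1 -L-> q0 -R-> q1 -R-> q1  → end q1, accepted
w3: Trace: q2 -R-> q0 -L-> q2 -R-> q0 -L-> q2 -L-> q2  → end q2, accepted
w4: Trace: q2 -L-> q2 -L-> q2 -R-> q0 -R-> q1  → end q1, accepted
w5: Trace: q2 -R-> q0 -L-> q2 -L-> q2 -R-> q0 -R-> q1  → end q1, accepted

4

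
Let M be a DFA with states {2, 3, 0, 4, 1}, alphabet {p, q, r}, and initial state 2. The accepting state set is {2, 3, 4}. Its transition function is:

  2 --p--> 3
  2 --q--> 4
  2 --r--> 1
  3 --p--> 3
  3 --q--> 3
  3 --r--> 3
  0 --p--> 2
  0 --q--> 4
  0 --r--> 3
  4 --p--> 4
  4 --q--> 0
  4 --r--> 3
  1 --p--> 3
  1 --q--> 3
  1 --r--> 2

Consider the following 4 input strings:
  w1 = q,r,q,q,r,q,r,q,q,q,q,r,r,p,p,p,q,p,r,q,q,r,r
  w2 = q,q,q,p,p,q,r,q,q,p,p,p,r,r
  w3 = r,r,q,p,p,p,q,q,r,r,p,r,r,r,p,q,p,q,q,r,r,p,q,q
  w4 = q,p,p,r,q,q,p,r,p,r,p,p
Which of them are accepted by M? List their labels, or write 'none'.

w1: 2 → 4 → 3 → 3 → 3 → 3 → 3 → 3 → 3 → 3 → 3 → 3 → 3 → 3 → 3 → 3 → 3 → 3 → 3 → 3 → 3 → 3 → 3 → 3  → end 3, accepted
w2: 2 → 4 → 0 → 4 → 4 → 4 → 0 → 3 → 3 → 3 → 3 → 3 → 3 → 3 → 3  → end 3, accepted
w3: 2 → 1 → 2 → 4 → 4 → 4 → 4 → 0 → 4 → 3 → 3 → 3 → 3 → 3 → 3 → 3 → 3 → 3 → 3 → 3 → 3 → 3 → 3 → 3 → 3  → end 3, accepted
w4: 2 → 4 → 4 → 4 → 3 → 3 → 3 → 3 → 3 → 3 → 3 → 3 → 3  → end 3, accepted

w1, w2, w3, w4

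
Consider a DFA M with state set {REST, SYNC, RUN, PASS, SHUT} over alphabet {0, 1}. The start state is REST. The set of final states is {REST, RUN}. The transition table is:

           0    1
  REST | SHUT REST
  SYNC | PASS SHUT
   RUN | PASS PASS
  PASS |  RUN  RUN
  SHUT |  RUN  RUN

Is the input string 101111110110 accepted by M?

Trace: REST -1-> REST -0-> SHUT -1-> RUN -1-> PASS -1-> RUN -1-> PASS -1-> RUN -1-> PASS -0-> RUN -1-> PASS -1-> RUN -0-> PASS
End state PASS is not accepting.

No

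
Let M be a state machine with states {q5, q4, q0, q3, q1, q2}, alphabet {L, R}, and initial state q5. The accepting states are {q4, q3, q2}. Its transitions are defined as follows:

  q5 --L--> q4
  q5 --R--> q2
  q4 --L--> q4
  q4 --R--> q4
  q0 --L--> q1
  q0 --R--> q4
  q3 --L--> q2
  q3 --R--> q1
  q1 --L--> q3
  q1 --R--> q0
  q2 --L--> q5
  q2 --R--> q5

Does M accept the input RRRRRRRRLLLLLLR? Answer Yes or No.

Yes

Trace: q5 -R-> q2 -R-> q5 -R-> q2 -R-> q5 -R-> q2 -R-> q5 -R-> q2 -R-> q5 -L-> q4 -L-> q4 -L-> q4 -L-> q4 -L-> q4 -L-> q4 -R-> q4
End state q4 is accepting.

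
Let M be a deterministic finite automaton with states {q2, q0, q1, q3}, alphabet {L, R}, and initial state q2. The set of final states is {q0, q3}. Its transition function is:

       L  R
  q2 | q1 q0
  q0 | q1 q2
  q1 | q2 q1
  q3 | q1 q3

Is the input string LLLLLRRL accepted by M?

Trace: q2 -L-> q1 -L-> q2 -L-> q1 -L-> q2 -L-> q1 -R-> q1 -R-> q1 -L-> q2
End state q2 is not accepting.

No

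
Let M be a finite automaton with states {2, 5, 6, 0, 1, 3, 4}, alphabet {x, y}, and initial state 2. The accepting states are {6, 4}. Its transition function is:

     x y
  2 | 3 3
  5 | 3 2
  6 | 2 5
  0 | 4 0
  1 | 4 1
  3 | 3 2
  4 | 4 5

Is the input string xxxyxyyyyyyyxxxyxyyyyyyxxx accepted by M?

Trace: 2 -x-> 3 -x-> 3 -x-> 3 -y-> 2 -x-> 3 -y-> 2 -y-> 3 -y-> 2 -y-> 3 -y-> 2 -y-> 3 -y-> 2 -x-> 3 -x-> 3 -x-> 3 -y-> 2 -x-> 3 -y-> 2 -y-> 3 -y-> 2 -y-> 3 -y-> 2 -y-> 3 -x-> 3 -x-> 3 -x-> 3
End state 3 is not accepting.

No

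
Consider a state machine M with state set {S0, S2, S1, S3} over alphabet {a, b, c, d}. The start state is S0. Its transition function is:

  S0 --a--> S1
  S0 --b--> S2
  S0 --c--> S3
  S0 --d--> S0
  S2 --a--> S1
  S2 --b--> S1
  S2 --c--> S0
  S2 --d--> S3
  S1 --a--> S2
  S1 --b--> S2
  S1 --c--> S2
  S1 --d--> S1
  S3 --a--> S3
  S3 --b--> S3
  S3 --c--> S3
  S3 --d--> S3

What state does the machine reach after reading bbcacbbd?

Trace: S0 -b-> S2 -b-> S1 -c-> S2 -a-> S1 -c-> S2 -b-> S1 -b-> S2 -d-> S3

S3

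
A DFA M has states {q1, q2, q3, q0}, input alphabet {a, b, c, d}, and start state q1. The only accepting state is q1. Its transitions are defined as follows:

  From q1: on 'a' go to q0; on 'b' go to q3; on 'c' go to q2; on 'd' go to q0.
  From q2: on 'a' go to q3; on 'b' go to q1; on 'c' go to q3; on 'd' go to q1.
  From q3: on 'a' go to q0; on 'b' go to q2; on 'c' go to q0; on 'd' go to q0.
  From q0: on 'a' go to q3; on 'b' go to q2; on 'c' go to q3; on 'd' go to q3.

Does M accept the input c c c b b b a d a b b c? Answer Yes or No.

start at q1
read 'c': q1 → q2
read 'c': q2 → q3
read 'c': q3 → q0
read 'b': q0 → q2
read 'b': q2 → q1
read 'b': q1 → q3
read 'a': q3 → q0
read 'd': q0 → q3
read 'a': q3 → q0
read 'b': q0 → q2
read 'b': q2 → q1
read 'c': q1 → q2
End state q2 is not accepting.

No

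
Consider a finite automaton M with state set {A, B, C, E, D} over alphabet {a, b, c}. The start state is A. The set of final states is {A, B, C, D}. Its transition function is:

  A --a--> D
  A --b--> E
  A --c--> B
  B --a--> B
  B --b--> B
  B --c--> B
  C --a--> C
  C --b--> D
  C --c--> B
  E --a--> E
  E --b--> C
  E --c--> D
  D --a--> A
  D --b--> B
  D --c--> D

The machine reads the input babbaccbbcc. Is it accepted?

Trace: A -b-> E -a-> E -b-> C -b-> D -a-> A -c-> B -c-> B -b-> B -b-> B -c-> B -c-> B
End state B is accepting.

Yes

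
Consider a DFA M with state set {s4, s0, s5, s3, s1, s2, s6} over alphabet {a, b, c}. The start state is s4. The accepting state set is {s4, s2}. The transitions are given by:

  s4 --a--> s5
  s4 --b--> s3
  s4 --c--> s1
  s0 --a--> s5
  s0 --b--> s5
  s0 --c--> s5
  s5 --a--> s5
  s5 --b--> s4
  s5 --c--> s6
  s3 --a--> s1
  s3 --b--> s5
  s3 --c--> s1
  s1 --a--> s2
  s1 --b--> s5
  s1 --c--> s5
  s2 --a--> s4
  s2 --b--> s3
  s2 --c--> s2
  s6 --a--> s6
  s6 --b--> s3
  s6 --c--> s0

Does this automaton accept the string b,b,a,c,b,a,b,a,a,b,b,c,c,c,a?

No

Trace: s4 -b-> s3 -b-> s5 -a-> s5 -c-> s6 -b-> s3 -a-> s1 -b-> s5 -a-> s5 -a-> s5 -b-> s4 -b-> s3 -c-> s1 -c-> s5 -c-> s6 -a-> s6
End state s6 is not accepting.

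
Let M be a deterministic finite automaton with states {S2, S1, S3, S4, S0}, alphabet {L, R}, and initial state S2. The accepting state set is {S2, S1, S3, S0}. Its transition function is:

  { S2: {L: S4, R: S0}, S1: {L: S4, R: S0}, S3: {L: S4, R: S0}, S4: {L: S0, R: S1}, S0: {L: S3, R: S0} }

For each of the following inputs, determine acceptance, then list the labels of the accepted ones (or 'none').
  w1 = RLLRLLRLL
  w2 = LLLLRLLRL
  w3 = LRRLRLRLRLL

w2

w1: S2 → S0 → S3 → S4 → S1 → S4 → S0 → S0 → S3 → S4  → end S4, rejected
w2: S2 → S4 → S0 → S3 → S4 → S1 → S4 → S0 → S0 → S3  → end S3, accepted
w3: S2 → S4 → S1 → S0 → S3 → S0 → S3 → S0 → S3 → S0 → S3 → S4  → end S4, rejected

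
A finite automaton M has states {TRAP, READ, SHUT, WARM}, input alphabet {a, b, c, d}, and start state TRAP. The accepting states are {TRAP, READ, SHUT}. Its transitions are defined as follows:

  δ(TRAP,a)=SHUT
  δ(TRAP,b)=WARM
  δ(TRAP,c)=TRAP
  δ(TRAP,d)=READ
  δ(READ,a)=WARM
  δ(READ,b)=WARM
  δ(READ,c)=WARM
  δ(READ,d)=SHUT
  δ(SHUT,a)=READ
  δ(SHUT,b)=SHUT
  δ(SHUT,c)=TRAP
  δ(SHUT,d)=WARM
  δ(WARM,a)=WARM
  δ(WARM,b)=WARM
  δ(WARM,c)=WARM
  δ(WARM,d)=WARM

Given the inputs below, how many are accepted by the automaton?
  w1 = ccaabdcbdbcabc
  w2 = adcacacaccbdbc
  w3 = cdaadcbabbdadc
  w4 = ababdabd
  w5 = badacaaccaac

0

w1: TRAP → TRAP → TRAP → SHUT → READ → WARM → WARM → WARM → WARM → WARM → WARM → WARM → WARM → WARM → WARM  → end WARM, rejected
w2: TRAP → SHUT → WARM → WARM → WARM → WARM → WARM → WARM → WARM → WARM → WARM → WARM → WARM → WARM → WARM  → end WARM, rejected
w3: TRAP → TRAP → READ → WARM → WARM → WARM → WARM → WARM → WARM → WARM → WARM → WARM → WARM → WARM → WARM  → end WARM, rejected
w4: TRAP → SHUT → SHUT → READ → WARM → WARM → WARM → WARM → WARM  → end WARM, rejected
w5: TRAP → WARM → WARM → WARM → WARM → WARM → WARM → WARM → WARM → WARM → WARM → WARM → WARM  → end WARM, rejected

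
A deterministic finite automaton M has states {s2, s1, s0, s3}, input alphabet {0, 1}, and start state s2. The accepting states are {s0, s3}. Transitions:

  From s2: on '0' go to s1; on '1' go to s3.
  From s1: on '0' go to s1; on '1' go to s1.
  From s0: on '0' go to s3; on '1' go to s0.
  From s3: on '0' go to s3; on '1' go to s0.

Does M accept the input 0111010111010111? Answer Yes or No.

start at s2
read '0': s2 → s1
read '1': s1 → s1
read '1': s1 → s1
read '1': s1 → s1
read '0': s1 → s1
read '1': s1 → s1
read '0': s1 → s1
read '1': s1 → s1
read '1': s1 → s1
read '1': s1 → s1
read '0': s1 → s1
read '1': s1 → s1
read '0': s1 → s1
read '1': s1 → s1
read '1': s1 → s1
read '1': s1 → s1
End state s1 is not accepting.

No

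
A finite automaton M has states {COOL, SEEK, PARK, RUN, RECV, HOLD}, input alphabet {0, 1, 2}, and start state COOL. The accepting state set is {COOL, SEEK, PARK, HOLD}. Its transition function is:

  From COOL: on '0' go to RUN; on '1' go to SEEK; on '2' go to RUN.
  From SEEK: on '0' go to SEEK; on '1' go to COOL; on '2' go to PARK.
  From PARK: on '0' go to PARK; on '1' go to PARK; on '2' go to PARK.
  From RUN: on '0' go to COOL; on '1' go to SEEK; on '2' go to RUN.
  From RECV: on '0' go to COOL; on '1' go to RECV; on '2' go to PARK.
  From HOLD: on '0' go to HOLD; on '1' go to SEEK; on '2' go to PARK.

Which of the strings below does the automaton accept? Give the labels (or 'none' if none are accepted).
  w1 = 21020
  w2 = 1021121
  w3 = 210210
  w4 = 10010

w1, w2, w3

w1:
  start at COOL
  read '2': COOL → RUN
  read '1': RUN → SEEK
  read '0': SEEK → SEEK
  read '2': SEEK → PARK
  read '0': PARK → PARK
  end PARK, accepted
w2:
  start at COOL
  read '1': COOL → SEEK
  read '0': SEEK → SEEK
  read '2': SEEK → PARK
  read '1': PARK → PARK
  read '1': PARK → PARK
  read '2': PARK → PARK
  read '1': PARK → PARK
  end PARK, accepted
w3:
  start at COOL
  read '2': COOL → RUN
  read '1': RUN → SEEK
  read '0': SEEK → SEEK
  read '2': SEEK → PARK
  read '1': PARK → PARK
  read '0': PARK → PARK
  end PARK, accepted
w4:
  start at COOL
  read '1': COOL → SEEK
  read '0': SEEK → SEEK
  read '0': SEEK → SEEK
  read '1': SEEK → COOL
  read '0': COOL → RUN
  end RUN, rejected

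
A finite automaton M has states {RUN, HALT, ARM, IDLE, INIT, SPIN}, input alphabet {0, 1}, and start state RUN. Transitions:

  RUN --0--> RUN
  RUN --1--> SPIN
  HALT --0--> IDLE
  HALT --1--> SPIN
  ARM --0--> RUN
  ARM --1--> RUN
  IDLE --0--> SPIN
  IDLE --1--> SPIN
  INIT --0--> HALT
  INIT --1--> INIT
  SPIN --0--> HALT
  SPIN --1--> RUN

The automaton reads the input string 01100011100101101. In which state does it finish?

RUN → RUN → SPIN → RUN → RUN → RUN → RUN → SPIN → RUN → SPIN → HALT → IDLE → SPIN → HALT → SPIN → RUN → RUN → SPIN

SPIN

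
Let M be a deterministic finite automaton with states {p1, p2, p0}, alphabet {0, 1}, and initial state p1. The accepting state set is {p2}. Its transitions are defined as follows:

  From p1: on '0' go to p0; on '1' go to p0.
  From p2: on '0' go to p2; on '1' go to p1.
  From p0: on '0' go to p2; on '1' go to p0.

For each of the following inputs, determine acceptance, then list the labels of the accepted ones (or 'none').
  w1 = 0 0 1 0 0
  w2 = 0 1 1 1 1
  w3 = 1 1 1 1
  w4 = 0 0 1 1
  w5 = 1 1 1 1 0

w1, w5

w1: Trace: p1 -0-> p0 -0-> p2 -1-> p1 -0-> p0 -0-> p2  → end p2, accepted
w2: Trace: p1 -0-> p0 -1-> p0 -1-> p0 -1-> p0 -1-> p0  → end p0, rejected
w3: Trace: p1 -1-> p0 -1-> p0 -1-> p0 -1-> p0  → end p0, rejected
w4: Trace: p1 -0-> p0 -0-> p2 -1-> p1 -1-> p0  → end p0, rejected
w5: Trace: p1 -1-> p0 -1-> p0 -1-> p0 -1-> p0 -0-> p2  → end p2, accepted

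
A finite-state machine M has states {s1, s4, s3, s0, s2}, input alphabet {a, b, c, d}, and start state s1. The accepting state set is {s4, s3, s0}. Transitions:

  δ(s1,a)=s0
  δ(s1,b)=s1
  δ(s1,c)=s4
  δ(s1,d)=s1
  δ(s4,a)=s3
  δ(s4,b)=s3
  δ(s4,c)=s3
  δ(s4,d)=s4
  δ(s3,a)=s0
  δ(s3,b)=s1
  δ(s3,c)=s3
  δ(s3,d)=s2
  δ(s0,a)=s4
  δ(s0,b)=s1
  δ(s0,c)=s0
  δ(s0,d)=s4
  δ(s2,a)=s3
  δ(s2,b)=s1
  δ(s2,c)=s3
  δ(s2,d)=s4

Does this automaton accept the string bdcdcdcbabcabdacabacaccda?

Yes

Trace: s1 -b-> s1 -d-> s1 -c-> s4 -d-> s4 -c-> s3 -d-> s2 -c-> s3 -b-> s1 -a-> s0 -b-> s1 -c-> s4 -a-> s3 -b-> s1 -d-> s1 -a-> s0 -c-> s0 -a-> s4 -b-> s3 -a-> s0 -c-> s0 -a-> s4 -c-> s3 -c-> s3 -d-> s2 -a-> s3
End state s3 is accepting.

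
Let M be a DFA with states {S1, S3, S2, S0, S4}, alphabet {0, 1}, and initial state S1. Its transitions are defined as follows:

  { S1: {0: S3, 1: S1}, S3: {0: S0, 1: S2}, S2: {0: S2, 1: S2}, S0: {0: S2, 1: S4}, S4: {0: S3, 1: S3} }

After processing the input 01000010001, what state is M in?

S2

Trace: S1 -0-> S3 -1-> S2 -0-> S2 -0-> S2 -0-> S2 -0-> S2 -1-> S2 -0-> S2 -0-> S2 -0-> S2 -1-> S2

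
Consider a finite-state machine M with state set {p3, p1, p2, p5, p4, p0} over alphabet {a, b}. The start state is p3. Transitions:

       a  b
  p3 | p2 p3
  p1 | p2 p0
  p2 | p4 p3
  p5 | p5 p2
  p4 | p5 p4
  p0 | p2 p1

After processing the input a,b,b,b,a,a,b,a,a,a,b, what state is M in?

p2

p3 → p2 → p3 → p3 → p3 → p2 → p4 → p4 → p5 → p5 → p5 → p2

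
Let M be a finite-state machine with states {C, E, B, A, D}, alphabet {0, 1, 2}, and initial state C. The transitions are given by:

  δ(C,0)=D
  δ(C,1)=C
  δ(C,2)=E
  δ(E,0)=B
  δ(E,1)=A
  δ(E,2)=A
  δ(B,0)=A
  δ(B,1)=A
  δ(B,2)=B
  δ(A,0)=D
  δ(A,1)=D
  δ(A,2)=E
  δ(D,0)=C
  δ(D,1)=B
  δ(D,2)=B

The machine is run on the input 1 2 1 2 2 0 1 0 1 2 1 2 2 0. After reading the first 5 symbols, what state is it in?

Trace: C -1-> C -2-> E -1-> A -2-> E -2-> A
After 5 symbols: A.

A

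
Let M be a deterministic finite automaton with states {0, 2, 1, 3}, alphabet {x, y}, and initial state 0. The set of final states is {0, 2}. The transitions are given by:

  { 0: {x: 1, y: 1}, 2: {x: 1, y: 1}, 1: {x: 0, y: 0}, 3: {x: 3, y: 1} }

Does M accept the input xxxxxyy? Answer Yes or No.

No

Trace: 0 -x-> 1 -x-> 0 -x-> 1 -x-> 0 -x-> 1 -y-> 0 -y-> 1
End state 1 is not accepting.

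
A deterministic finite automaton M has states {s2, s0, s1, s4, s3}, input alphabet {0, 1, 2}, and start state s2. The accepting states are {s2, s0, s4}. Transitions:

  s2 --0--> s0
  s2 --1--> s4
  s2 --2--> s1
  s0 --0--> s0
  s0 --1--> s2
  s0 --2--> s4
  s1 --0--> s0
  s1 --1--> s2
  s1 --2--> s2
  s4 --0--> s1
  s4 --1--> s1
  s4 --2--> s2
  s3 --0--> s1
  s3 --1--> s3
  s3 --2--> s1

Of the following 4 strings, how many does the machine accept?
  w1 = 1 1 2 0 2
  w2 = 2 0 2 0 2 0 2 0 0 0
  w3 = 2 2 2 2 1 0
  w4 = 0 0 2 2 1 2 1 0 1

3

w1: Trace: s2 -1-> s4 -1-> s1 -2-> s2 -0-> s0 -2-> s4  → end s4, accepted
w2: Trace: s2 -2-> s1 -0-> s0 -2-> s4 -0-> s1 -2-> s2 -0-> s0 -2-> s4 -0-> s1 -0-> s0 -0-> s0  → end s0, accepted
w3: Trace: s2 -2-> s1 -2-> s2 -2-> s1 -2-> s2 -1-> s4 -0-> s1  → end s1, rejected
w4: Trace: s2 -0-> s0 -0-> s0 -2-> s4 -2-> s2 -1-> s4 -2-> s2 -1-> s4 -0-> s1 -1-> s2  → end s2, accepted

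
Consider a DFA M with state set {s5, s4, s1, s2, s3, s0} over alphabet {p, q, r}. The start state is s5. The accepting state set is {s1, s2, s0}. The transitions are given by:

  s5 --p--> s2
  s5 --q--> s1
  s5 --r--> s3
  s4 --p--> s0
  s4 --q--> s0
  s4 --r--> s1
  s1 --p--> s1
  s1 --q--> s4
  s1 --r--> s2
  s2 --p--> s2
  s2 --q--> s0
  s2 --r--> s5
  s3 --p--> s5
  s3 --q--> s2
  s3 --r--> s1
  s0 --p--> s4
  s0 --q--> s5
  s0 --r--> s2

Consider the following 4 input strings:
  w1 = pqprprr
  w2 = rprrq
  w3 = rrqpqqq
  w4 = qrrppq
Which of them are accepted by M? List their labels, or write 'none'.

w1: s5 → s2 → s0 → s4 → s1 → s1 → s2 → s5  → end s5, rejected
w2: s5 → s3 → s5 → s3 → s1 → s4  → end s4, rejected
w3: s5 → s3 → s1 → s4 → s0 → s5 → s1 → s4  → end s4, rejected
w4: s5 → s1 → s2 → s5 → s2 → s2 → s0  → end s0, accepted

w4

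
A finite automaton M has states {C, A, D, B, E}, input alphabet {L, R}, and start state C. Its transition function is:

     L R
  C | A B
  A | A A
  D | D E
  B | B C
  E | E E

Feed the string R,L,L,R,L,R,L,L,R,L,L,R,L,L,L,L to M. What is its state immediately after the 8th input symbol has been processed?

C → B → B → B → C → A → A → A → A
After 8 symbols: A.

A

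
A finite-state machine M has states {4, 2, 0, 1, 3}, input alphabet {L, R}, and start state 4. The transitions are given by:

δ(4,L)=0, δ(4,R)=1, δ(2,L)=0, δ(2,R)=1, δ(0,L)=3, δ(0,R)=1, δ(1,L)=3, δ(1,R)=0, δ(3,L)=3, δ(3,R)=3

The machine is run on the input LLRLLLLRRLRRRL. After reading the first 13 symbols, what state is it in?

4 → 0 → 3 → 3 → 3 → 3 → 3 → 3 → 3 → 3 → 3 → 3 → 3 → 3
After 13 symbols: 3.

3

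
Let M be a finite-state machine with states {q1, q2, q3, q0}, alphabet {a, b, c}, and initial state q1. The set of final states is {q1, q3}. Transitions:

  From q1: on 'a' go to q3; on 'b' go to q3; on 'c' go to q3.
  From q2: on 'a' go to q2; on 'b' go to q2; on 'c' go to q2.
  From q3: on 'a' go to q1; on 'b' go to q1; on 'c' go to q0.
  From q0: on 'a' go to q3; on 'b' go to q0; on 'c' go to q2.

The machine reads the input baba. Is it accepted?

Yes

q1 → q3 → q1 → q3 → q1
End state q1 is accepting.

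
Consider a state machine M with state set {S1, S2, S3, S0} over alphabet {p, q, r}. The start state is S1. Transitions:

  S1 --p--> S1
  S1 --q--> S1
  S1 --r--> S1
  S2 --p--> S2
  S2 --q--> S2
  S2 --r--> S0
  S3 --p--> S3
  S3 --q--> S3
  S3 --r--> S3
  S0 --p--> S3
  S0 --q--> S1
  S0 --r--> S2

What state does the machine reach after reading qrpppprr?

S1

S1 → S1 → S1 → S1 → S1 → S1 → S1 → S1 → S1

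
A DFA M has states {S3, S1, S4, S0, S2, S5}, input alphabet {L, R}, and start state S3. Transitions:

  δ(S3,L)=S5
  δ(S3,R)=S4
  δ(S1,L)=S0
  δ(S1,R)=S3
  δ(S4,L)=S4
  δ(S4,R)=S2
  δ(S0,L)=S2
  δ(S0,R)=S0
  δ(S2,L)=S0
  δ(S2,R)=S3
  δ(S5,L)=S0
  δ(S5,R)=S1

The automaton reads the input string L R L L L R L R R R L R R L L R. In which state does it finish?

S0

Trace: S3 -L-> S5 -R-> S1 -L-> S0 -L-> S2 -L-> S0 -R-> S0 -L-> S2 -R-> S3 -R-> S4 -R-> S2 -L-> S0 -R-> S0 -R-> S0 -L-> S2 -L-> S0 -R-> S0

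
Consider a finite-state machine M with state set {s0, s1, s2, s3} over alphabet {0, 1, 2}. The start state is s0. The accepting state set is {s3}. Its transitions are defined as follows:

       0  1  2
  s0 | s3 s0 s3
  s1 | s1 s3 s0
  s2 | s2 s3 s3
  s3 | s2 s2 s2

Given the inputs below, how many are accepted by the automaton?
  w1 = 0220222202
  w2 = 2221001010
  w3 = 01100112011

1

w1: s0 → s3 → s2 → s3 → s2 → s3 → s2 → s3 → s2 → s2 → s3  → end s3, accepted
w2: s0 → s3 → s2 → s3 → s2 → s2 → s2 → s3 → s2 → s3 → s2  → end s2, rejected
w3: s0 → s3 → s2 → s3 → s2 → s2 → s3 → s2 → s3 → s2 → s3 → s2  → end s2, rejected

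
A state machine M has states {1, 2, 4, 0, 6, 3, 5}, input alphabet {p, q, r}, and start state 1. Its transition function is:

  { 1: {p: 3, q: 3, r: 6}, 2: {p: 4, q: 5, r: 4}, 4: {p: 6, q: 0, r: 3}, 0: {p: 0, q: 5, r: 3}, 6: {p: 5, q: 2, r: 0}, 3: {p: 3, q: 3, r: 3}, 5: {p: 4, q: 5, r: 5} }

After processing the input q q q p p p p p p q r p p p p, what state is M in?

3

Trace: 1 -q-> 3 -q-> 3 -q-> 3 -p-> 3 -p-> 3 -p-> 3 -p-> 3 -p-> 3 -p-> 3 -q-> 3 -r-> 3 -p-> 3 -p-> 3 -p-> 3 -p-> 3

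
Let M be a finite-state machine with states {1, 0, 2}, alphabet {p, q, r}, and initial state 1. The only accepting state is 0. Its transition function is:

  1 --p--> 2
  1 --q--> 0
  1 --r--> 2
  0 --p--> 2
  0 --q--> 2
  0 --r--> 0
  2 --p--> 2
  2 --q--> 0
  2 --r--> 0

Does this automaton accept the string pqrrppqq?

start at 1
read 'p': 1 → 2
read 'q': 2 → 0
read 'r': 0 → 0
read 'r': 0 → 0
read 'p': 0 → 2
read 'p': 2 → 2
read 'q': 2 → 0
read 'q': 0 → 2
End state 2 is not accepting.

No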